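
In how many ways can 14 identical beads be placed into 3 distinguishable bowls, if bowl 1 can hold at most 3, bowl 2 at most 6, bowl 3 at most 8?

10

Without the upper bounds there are C(16,2) = 120 ways to split 14 among 3 bowls.
Subtract solutions that violate a single cap (substitute x_i' = x_i − (cap_i+1)): x_1 ≥ 4 gives C(12,2) = 66; x_2 ≥ 7 gives C(9,2) = 36; x_3 ≥ 9 gives C(7,2) = 21. Together 123.
Add back pairs where two caps are both exceeded: 10 + 3 + 0 = 13.
By inclusion–exclusion the count is 120 − 123 + 13 = 10.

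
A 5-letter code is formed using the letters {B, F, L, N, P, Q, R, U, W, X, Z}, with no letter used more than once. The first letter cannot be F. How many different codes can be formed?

The first letter has 11−1 = 10 choices (anything except F).
The remaining 4 letters are filled from the other 10 symbols without repetition: 10 × 9 × 8 × 7 = 5040.
Total: 10 × 5040 = 50400.

50400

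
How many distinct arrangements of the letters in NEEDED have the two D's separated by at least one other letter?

Total arrangements of NEEDED: 6!/(3!·2!) = 60.
If the two D's are adjacent, glue them into one block, leaving 5 items to arrange: (5)!/(3!) = 20 ways.
Hence 60 − 20 = 40.

40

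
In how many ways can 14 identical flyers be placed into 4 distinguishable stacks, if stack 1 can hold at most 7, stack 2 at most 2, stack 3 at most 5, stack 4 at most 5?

Ignoring the caps, the number of non-negative solutions to x_1+…+x_4 = 14 is C(17,3) = 680.
Subtract solutions that violate a single cap (substitute x_i' = x_i − (cap_i+1)): x_1 ≥ 8 gives C(9,3) = 84; x_2 ≥ 3 gives C(14,3) = 364; x_3 ≥ 6 gives C(11,3) = 165; x_4 ≥ 6 gives C(11,3) = 165. Together 778.
Add back pairs where two caps are both exceeded: 20 + 1 + 1 + 56 + 56 + 10 = 144.
By inclusion–exclusion the count is 680 − 778 + 144 = 46.

46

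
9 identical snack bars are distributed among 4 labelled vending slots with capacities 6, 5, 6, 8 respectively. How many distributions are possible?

179

Ignoring the caps, the number of non-negative solutions to x_1+…+x_4 = 9 is C(12,3) = 220.
Subtract solutions that violate a single cap (substitute x_i' = x_i − (cap_i+1)): x_1 ≥ 7 gives C(5,3) = 10; x_2 ≥ 6 gives C(6,3) = 20; x_3 ≥ 7 gives C(5,3) = 10; x_4 ≥ 9 gives C(3,3) = 1. Together 41.
No two caps can be exceeded simultaneously, so the pair terms are all 0.
By inclusion–exclusion the count is 220 − 41 + 0 = 179.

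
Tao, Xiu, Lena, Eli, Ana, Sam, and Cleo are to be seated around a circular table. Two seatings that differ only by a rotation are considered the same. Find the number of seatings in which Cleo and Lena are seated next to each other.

Glue Cleo and Lena into a block (2 internal orders). Seating 6 units around a circle gives (5)! arrangements.
So 2 × (5)! = 2 × 120 = 240.

240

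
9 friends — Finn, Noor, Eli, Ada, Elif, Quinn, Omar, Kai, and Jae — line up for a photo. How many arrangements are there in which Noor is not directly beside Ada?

Of the 9! = 362880 arrangements, those with Noor and Ada adjacent number 2 × 8! = 80640 (treat the pair as a block with 2 internal orders).
So 362880 − 80640 = 282240 arrangements keep them apart.

282240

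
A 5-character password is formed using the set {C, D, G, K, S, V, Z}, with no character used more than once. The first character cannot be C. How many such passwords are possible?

2160

The first character has 7−1 = 6 choices (anything except C).
The remaining 4 characters are filled from the other 6 symbols without repetition: 6 × 5 × 4 × 3 = 360.
Total: 6 × 360 = 2160.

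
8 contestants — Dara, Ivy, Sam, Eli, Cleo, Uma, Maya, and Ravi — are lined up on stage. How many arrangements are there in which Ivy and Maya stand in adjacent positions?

10080

Place the 6 others and the Ivy-Maya pair as 7 objects in a line; the pair has 2 internal arrangements.
So the count is 2·(7)! = 10080.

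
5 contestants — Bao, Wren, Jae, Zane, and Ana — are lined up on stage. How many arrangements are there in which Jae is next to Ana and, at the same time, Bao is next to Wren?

Treat {Jae,Ana} as one block (2 orders) and {Bao,Wren} as another (2 orders).
That leaves 3 units to arrange: 2 × 2 × 3! = 4 × 6 = 24.

24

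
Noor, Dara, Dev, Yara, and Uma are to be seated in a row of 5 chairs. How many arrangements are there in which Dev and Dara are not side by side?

There are 5! = 120 arrangements in all. If Dev and Dara are adjacent, merging them into one block gives 2·(4)! = 48 arrangements.
Complementary counting: 120 − 48 = 72.

72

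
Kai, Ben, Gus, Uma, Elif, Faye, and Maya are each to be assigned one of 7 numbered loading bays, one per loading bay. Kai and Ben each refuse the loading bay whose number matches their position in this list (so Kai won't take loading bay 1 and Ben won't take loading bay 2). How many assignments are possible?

3720

Let Aᵢ (for i ∈ {1, 2}) be the placements that put person i in their forbidden loading bay. Any j of these fix j positions, leaving (7−j)! ways to fill the rest, and there are C(2,j) ways to pick which j.
By inclusion–exclusion, the number of valid placements is Σ_{j=0}^{2} (−1)^j C(2,j)·(7−j)!.
Computing: 5040 − 1440 + 120 = 3720.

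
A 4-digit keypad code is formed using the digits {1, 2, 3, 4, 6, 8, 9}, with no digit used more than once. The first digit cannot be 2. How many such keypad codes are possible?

The first digit has 7−1 = 6 choices (anything except 2).
The remaining 3 digits are filled from the other 6 symbols without repetition: 6 × 5 × 4 = 120.
Total: 6 × 120 = 720.

720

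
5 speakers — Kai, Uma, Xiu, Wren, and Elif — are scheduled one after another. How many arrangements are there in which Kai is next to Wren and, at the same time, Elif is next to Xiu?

24

Treat {Kai,Wren} as one block (2 orders) and {Elif,Xiu} as another (2 orders).
That leaves 3 units to arrange: 2 × 2 × 3! = 4 × 6 = 24.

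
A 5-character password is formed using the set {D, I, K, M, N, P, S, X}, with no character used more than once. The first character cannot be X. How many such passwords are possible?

The first character has 8−1 = 7 choices (anything except X).
The remaining 4 characters are filled from the other 7 symbols without repetition: 7 × 6 × 5 × 4 = 840.
Total: 7 × 840 = 5880.

5880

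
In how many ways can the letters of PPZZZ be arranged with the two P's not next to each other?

6

There are 5!/(3!·2!) = 10 arrangements of PPZZZ in total.
Arrangements with the P's together: treat PP as one letter, giving (4)!/(3!) = 4.
Hence 10 − 4 = 6.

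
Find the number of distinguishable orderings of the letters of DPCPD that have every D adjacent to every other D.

12

Treat the 2 copies of D as a single block. The multiset to arrange is then {DD, C, P, P}, 4 items in all.
That gives (4)!/(2!) = 12 arrangements.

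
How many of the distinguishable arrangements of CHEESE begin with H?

20

With the first slot taken by H, it remains to arrange the other 5 letters (CEESE).
Those 5 letters have E appearing 3 times, giving (5)!/(3!) = 20.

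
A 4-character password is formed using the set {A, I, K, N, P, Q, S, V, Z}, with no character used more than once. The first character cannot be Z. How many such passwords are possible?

2688

The first character has 9−1 = 8 choices (anything except Z).
The remaining 3 characters are filled from the other 8 symbols without repetition: 8 × 7 × 6 = 336.
Total: 8 × 336 = 2688.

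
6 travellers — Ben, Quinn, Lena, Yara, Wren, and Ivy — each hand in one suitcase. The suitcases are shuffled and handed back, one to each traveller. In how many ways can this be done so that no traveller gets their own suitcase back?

Let Aᵢ be the assignments in which traveller i gets their own suitcase. We want the size of the complement of A₁∪…∪A_6.
By inclusion–exclusion this is Σ_{j=0}^{6} (−1)^j C(6,j)·(6−j)!.
Computing: 720 − 720 + 360 − 120 + 30 − 6 + 1 = 265.

265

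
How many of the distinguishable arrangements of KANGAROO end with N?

1260

With the last slot taken by N, it remains to arrange the other 7 letters (KAGAROO).
Those 7 letters have A appearing twice and O appearing twice, giving (7)!/(2!·2!) = 1260.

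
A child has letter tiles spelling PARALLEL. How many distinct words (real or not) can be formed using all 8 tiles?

3360

Letter multiplicities in PARALLEL: A×2, E×1, L×3, P×1, R×1.
Dividing 8! = 40320 by 3!·2! = 12 for the repeated letters gives 3360.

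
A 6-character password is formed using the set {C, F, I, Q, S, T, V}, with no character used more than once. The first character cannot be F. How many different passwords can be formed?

4320

The first character has 7−1 = 6 choices (anything except F).
The remaining 5 characters are filled from the other 6 symbols without repetition: 6 × 5 × 4 × 3 × 2 = 720.
Total: 6 × 720 = 4320.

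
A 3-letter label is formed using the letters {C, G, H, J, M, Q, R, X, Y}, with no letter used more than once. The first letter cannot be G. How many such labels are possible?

The first letter has 9−1 = 8 choices (anything except G).
The remaining 2 letters are filled from the other 8 symbols without repetition: 8 × 7 = 56.
Total: 8 × 56 = 448.

448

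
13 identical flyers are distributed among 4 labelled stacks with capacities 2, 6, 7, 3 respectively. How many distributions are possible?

Without the upper bounds there are C(16,3) = 560 ways to split 13 among 4 stacks.
Subtract solutions that violate a single cap (substitute x_i' = x_i − (cap_i+1)): x_1 ≥ 3 gives C(13,3) = 286; x_2 ≥ 7 gives C(9,3) = 84; x_3 ≥ 8 gives C(8,3) = 56; x_4 ≥ 4 gives C(12,3) = 220. Together 646.
Add back pairs where two caps are both exceeded: 20 + 10 + 84 + 0 + 10 + 4 = 128.
By inclusion–exclusion the count is 560 − 646 + 128 = 42.

42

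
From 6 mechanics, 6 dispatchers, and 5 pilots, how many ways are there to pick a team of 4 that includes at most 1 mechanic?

Split by how many mechanics are chosen (0 through 1).
Sum: C(6,0)·C(11,4) + C(6,1)·C(11,3) = 330 + 990 = 1320.

1320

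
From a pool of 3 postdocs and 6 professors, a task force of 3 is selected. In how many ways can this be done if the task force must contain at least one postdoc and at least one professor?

63

With no constraint there are C(9,3) = 84 possible selections.
Selections missing a whole group: no postdocs → C(6,3) = 20; no professors → C(3,3) = 1.
Both groups omitted at once is impossible, so 84 − 21 = 63.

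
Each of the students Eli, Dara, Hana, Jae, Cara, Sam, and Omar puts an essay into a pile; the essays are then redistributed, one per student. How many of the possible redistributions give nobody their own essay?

Count assignments avoiding every fixed point. For any j of the 7 students fixed to their own essay, the other 7−j can be arranged in (7−j)! ways.
By inclusion–exclusion this is Σ_{j=0}^{7} (−1)^j C(7,j)·(7−j)!.
Computing: 5040 − 5040 + 2520 − 840 + 210 − 42 + 7 − 1 = 1854.

1854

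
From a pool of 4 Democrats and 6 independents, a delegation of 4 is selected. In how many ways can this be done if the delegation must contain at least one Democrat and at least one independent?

194

Total 4-person selections from all 10: C(10,4) = 210.
Subtract selections that omit an entire group: no Democrats → C(6,4) = 15; no independents → C(4,4) = 1.
Both groups omitted at once is impossible, so 210 − 16 = 194.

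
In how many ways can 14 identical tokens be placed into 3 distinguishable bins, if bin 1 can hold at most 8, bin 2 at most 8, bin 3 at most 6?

42

Ignoring the caps, the number of non-negative solutions to x_1+…+x_3 = 14 is C(16,2) = 120.
Subtract solutions that violate a single cap (substitute x_i' = x_i − (cap_i+1)): x_1 ≥ 9 gives C(7,2) = 21; x_2 ≥ 9 gives C(7,2) = 21; x_3 ≥ 7 gives C(9,2) = 36. Together 78.
No two caps can be exceeded simultaneously, so the pair terms are all 0.
By inclusion–exclusion the count is 120 − 78 + 0 = 42.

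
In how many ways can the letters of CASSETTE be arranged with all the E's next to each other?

1260

Treat the 2 copies of E as a single block. The multiset to arrange is then {EE, A, C, S, S, T, T}, 7 items in all.
That gives (7)!/(2!·2!) = 1260 arrangements.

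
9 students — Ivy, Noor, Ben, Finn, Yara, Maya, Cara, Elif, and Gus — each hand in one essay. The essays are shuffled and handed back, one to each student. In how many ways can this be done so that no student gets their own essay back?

133496

Count assignments avoiding every fixed point. For any j of the 9 students fixed to their own essay, the other 9−j can be arranged in (9−j)! ways.
By inclusion–exclusion this is Σ_{j=0}^{9} (−1)^j C(9,j)·(9−j)!.
Computing: 362880 − 362880 + 181440 − 60480 + 15120 − 3024 + 504 − 72 + 9 − 1 = 133496.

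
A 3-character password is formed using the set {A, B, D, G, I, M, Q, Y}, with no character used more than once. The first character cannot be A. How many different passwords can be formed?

The first character has 8−1 = 7 choices (anything except A).
The remaining 2 characters are filled from the other 7 symbols without repetition: 7 × 6 = 42.
Total: 7 × 42 = 294.

294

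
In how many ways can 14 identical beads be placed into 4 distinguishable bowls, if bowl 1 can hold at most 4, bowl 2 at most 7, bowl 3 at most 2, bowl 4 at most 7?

Ignoring the caps, the number of non-negative solutions to x_1+…+x_4 = 14 is C(17,3) = 680.
Subtract solutions that violate a single cap (substitute x_i' = x_i − (cap_i+1)): x_1 ≥ 5 gives C(12,3) = 220; x_2 ≥ 8 gives C(9,3) = 84; x_3 ≥ 3 gives C(14,3) = 364; x_4 ≥ 8 gives C(9,3) = 84. Together 752.
Add back pairs where two caps are both exceeded: 4 + 84 + 4 + 20 + 0 + 20 = 132.
By inclusion–exclusion the count is 680 − 752 + 132 = 60.

60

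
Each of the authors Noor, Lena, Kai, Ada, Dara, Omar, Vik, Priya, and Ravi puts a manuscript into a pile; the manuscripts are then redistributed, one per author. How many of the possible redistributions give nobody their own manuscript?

Let Aᵢ be the assignments in which author i gets their own manuscript. We want the size of the complement of A₁∪…∪A_9.
By inclusion–exclusion this is Σ_{j=0}^{9} (−1)^j C(9,j)·(9−j)!.
Computing: 362880 − 362880 + 181440 − 60480 + 15120 − 3024 + 504 − 72 + 9 − 1 = 133496.

133496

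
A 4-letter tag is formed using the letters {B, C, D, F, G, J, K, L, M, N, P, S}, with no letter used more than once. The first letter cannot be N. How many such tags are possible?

10890

The first letter has 12−1 = 11 choices (anything except N).
The remaining 3 letters are filled from the other 11 symbols without repetition: 11 × 10 × 9 = 990.
Total: 11 × 990 = 10890.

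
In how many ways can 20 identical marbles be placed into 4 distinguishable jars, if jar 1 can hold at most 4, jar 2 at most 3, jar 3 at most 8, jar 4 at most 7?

Without the upper bounds there are C(23,3) = 1771 ways to split 20 among 4 jars.
Subtract solutions that violate a single cap (substitute x_i' = x_i − (cap_i+1)): x_1 ≥ 5 gives C(18,3) = 816; x_2 ≥ 4 gives C(19,3) = 969; x_3 ≥ 9 gives C(14,3) = 364; x_4 ≥ 8 gives C(15,3) = 455. Together 2604.
Add back pairs where two caps are both exceeded: 364 + 84 + 120 + 120 + 165 + 20 = 873.
Subtract triples: 10 + 20 + 0 + 0 = 30.
By inclusion–exclusion the count is 1771 − 2604 + 873 − 30 = 10.

10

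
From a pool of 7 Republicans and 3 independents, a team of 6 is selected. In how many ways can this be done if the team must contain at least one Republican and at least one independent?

203

Unrestricted: C(10,6) = 210 ways to pick any 6 of the 10.
Selections missing a whole group: no Republicans → C(3,6) = 0; no independents → C(7,6) = 7.
Both groups omitted at once is impossible, so 210 − 7 = 203.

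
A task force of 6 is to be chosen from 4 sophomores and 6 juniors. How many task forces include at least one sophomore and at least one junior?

Unrestricted: C(10,6) = 210 ways to pick any 6 of the 10.
Subtract selections that omit an entire group: no sophomores → C(6,6) = 1; no juniors → C(4,6) = 0.
Both groups omitted at once is impossible, so 210 − 1 = 209.

209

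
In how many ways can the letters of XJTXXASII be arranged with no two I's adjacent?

There are 9!/(3!·2!) = 30240 arrangements of XJTXXASII in total.
If the two I's are adjacent, glue them into one block, leaving 8 items to arrange: (8)!/(3!) = 6720 ways.
Subtracting, 30240 − 6720 = 23520 arrangements keep the I's apart.

23520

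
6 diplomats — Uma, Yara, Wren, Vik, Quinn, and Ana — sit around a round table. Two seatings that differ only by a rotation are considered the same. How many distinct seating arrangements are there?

120

Around a circle, 6 distinct people have 6!/6 = (5)! = 120 rotationally distinct seatings.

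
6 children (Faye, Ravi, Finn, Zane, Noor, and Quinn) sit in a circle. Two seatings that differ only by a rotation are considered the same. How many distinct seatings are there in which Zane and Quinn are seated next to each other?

48

Treat {Zane, Quinn} as one unit (2 internal orders) and seat the resulting 5 units around the table: (4)! circular arrangements.
So 2 × (4)! = 2 × 24 = 48.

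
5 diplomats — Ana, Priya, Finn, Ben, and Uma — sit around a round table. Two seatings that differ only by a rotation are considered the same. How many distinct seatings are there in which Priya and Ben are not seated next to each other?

Without the restriction there are (4)! = 24 seatings.
Those with Priya next to Ben: fuse the pair into one unit and seat 4 units around a circle — 2·(3)! = 12.
Subtracting, 24 − 12 = 12.

12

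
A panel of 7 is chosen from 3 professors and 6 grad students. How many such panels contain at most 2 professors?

21

Split by how many professors are chosen (0 through 2).
Sum: C(3,0)·C(6,7) + C(3,1)·C(6,6) + C(3,2)·C(6,5) = 0 + 3 + 18 = 21.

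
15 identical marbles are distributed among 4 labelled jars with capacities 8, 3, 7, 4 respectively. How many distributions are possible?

By stars and bars, unrestricted non-negative solutions to x_1+…+x_4 = 15 number C(15+3,3) = 816.
Subtract solutions that violate a single cap (substitute x_i' = x_i − (cap_i+1)): x_1 ≥ 9 gives C(9,3) = 84; x_2 ≥ 4 gives C(14,3) = 364; x_3 ≥ 8 gives C(10,3) = 120; x_4 ≥ 5 gives C(13,3) = 286. Together 854.
Add back pairs where two caps are both exceeded: 10 + 0 + 4 + 20 + 84 + 10 = 128.
By inclusion–exclusion the count is 816 − 854 + 128 = 90.

90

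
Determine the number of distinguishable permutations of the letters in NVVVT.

Letter multiplicities in NVVVT: N×1, T×1, V×3.
The number of distinct arrangements is 5!/(3!) = 120/6 = 20.

20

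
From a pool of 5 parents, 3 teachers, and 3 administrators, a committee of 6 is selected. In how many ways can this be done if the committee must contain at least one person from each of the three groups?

405

With no constraint there are C(11,6) = 462 possible selections.
Selections missing a whole group: no parents → C(6,6) = 1; no teachers → C(8,6) = 28; no administrators → C(8,6) = 28.
Add back selections omitting two groups (i.e. drawn from a single group): C(5,6) + C(3,6) + C(3,6) = 0.
By inclusion–exclusion: 462 − 57 + 0 = 405.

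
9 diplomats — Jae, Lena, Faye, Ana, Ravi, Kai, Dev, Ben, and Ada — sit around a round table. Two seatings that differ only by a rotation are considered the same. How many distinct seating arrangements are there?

40320

Around a circle, 9 distinct people have 9!/9 = (8)! = 40320 rotationally distinct seatings.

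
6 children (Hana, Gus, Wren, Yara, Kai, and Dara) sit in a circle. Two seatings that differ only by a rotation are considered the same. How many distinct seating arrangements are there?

120

Seat Hana anywhere (absorbing the rotational symmetry), then permute the other 5: (5)! = 120.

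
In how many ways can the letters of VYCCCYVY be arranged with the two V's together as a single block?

140

Treat the 2 copies of V as a single block. The multiset to arrange is then {VV, C, C, C, Y, Y, Y}, 7 items in all.
That gives (7)!/(3!·3!) = 140 arrangements.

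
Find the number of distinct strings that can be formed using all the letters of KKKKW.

The 5 letters of KKKKW have repeats: K appearing 4 times.
The number of distinct arrangements is 5!/(4!) = 120/24 = 5.

5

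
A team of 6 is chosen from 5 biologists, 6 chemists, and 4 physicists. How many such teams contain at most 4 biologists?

4995

Split by how many biologists are chosen (0 through 4).
Sum: C(5,0)·C(10,6) + C(5,1)·C(10,5) + C(5,2)·C(10,4) + C(5,3)·C(10,3) + C(5,4)·C(10,2) = 210 + 1260 + 2100 + 1200 + 225 = 4995.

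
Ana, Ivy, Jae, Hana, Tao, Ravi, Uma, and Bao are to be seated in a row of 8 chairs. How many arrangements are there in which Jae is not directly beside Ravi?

There are 8! = 40320 arrangements in all. If Jae and Ravi are adjacent, merging them into one block gives 2·(7)! = 10080 arrangements.
So 40320 − 10080 = 30240 arrangements keep them apart.

30240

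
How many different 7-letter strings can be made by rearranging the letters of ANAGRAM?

ANAGRAM has 7 letters with A appearing 3 times.
The number of distinct arrangements is 7!/(3!) = 5040/6 = 840.

840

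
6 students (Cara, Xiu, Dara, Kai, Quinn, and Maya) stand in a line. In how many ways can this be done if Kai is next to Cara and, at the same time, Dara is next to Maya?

96

Treat {Kai,Cara} as one block (2 orders) and {Dara,Maya} as another (2 orders).
That leaves 4 units to arrange: 2 × 2 × 4! = 4 × 24 = 96.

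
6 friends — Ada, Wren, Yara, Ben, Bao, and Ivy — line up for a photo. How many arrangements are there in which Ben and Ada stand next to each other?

240

Treat {Ben, Ada} as a single unit. There are 5 units to order, and the pair itself can be ordered 2 ways.
That gives 2 × 5! = 2 × 120 = 240.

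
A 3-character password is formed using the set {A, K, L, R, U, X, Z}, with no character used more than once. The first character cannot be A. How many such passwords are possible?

The first character has 7−1 = 6 choices (anything except A).
The remaining 2 characters are filled from the other 6 symbols without repetition: 6 × 5 = 30.
Total: 6 × 30 = 180.

180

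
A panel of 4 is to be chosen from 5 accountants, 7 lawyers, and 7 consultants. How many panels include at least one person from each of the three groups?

1960

Unrestricted: C(19,4) = 3876 ways to pick any 4 of the 19.
Subtract selections that omit an entire group: no accountants → C(14,4) = 1001; no lawyers → C(12,4) = 495; no consultants → C(12,4) = 495.
Add back selections omitting two groups (i.e. drawn from a single group): C(5,4) + C(7,4) + C(7,4) = 75.
By inclusion–exclusion: 3876 − 1991 + 75 = 1960.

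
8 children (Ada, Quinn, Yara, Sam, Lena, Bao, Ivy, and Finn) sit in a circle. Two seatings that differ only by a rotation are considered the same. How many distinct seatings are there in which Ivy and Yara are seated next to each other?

1440

Glue Ivy and Yara into a block (2 internal orders). Seating 7 units around a circle gives (6)! arrangements.
So 2 × (6)! = 2 × 720 = 1440.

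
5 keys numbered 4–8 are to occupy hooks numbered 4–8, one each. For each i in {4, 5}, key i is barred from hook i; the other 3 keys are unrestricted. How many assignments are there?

78

Let Aᵢ (for i ∈ {4, 5}) be the placements that put key i in its forbidden hook. Any j of these fix j positions, leaving (5−j)! ways to fill the rest, and there are C(2,j) ways to pick which j.
By inclusion–exclusion, the number of valid placements is Σ_{j=0}^{2} (−1)^j C(2,j)·(5−j)!.
Computing: 120 − 48 + 6 = 78.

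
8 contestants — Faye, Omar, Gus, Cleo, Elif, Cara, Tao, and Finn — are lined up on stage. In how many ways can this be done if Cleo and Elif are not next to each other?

Of the 8! = 40320 arrangements, those with Cleo and Elif adjacent number 2 × 7! = 10080 (treat the pair as a block with 2 internal orders).
So 40320 − 10080 = 30240 arrangements keep them apart.

30240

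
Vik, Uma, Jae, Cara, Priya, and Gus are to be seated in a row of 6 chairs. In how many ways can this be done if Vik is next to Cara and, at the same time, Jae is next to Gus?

96

Treat {Vik,Cara} as one block (2 orders) and {Jae,Gus} as another (2 orders).
That leaves 4 units to arrange: 2 × 2 × 4! = 4 × 24 = 96.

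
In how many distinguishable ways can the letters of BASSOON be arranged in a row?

1260

The 7 letters of BASSOON have repeats: O appearing twice and S appearing twice.
So there are 7! / (2!·2!) = 1260 distinguishable arrangements.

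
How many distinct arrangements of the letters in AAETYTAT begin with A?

420

Fix A in the first position and arrange the remaining 7 letters.
Those 7 letters have A appearing twice and T appearing 3 times, giving (7)!/(3!·2!) = 420.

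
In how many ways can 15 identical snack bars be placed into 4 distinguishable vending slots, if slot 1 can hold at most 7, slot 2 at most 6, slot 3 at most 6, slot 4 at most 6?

216

Ignoring the caps, the number of non-negative solutions to x_1+…+x_4 = 15 is C(18,3) = 816.
Subtract solutions that violate a single cap (substitute x_i' = x_i − (cap_i+1)): x_1 ≥ 8 gives C(10,3) = 120; x_2 ≥ 7 gives C(11,3) = 165; x_3 ≥ 7 gives C(11,3) = 165; x_4 ≥ 7 gives C(11,3) = 165. Together 615.
Add back pairs where two caps are both exceeded: 1 + 1 + 1 + 4 + 4 + 4 = 15.
By inclusion–exclusion the count is 816 − 615 + 15 = 216.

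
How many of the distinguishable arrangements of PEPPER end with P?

Fix P in the last position and arrange the remaining 5 letters.
Those 5 letters have E appearing twice and P appearing twice, giving (5)!/(2!·2!) = 30.

30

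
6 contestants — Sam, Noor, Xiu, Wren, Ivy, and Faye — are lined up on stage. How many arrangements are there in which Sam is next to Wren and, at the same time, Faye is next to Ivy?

96

Treat {Sam,Wren} as one block (2 orders) and {Faye,Ivy} as another (2 orders).
That leaves 4 units to arrange: 2 × 2 × 4! = 4 × 24 = 96.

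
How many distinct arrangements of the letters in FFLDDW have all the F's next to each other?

60

Treat the 2 copies of F as a single block. The multiset to arrange is then {FF, D, D, L, W}, 5 items in all.
That gives (5)!/(2!) = 60 arrangements.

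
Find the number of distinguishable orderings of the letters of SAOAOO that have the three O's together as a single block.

Treat the 3 copies of O as a single block. The multiset to arrange is then {OOO, A, A, S}, 4 items in all.
That gives (4)!/(2!) = 12 arrangements.

12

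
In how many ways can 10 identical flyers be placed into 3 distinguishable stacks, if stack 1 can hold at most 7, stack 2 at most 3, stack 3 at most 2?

6

Ignoring the caps, the number of non-negative solutions to x_1+…+x_3 = 10 is C(12,2) = 66.
Subtract solutions that violate a single cap (substitute x_i' = x_i − (cap_i+1)): x_1 ≥ 8 gives C(4,2) = 6; x_2 ≥ 4 gives C(8,2) = 28; x_3 ≥ 3 gives C(9,2) = 36. Together 70.
Add back pairs where two caps are both exceeded: 0 + 0 + 10 = 10.
By inclusion–exclusion the count is 66 − 70 + 10 = 6.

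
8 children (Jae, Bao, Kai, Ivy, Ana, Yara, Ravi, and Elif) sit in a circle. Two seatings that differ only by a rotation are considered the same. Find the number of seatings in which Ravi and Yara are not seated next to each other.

3600

Without the restriction there are (7)! = 5040 seatings.
Those with Ravi next to Yara: fuse the pair into one unit and seat 7 units around a circle — 2·(6)! = 1440.
Subtracting, 5040 − 1440 = 3600.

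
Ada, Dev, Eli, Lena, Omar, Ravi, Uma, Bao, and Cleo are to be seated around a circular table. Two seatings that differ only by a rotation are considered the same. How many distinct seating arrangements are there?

40320

Around a circle, 9 distinct people have 9!/9 = (8)! = 40320 rotationally distinct seatings.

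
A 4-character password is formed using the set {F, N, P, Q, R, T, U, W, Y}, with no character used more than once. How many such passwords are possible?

This is a permutation of 4 out of 9: P(9,4) = 9!/5!.
That product is 9 × 8 × 7 × 6 = 3024.

3024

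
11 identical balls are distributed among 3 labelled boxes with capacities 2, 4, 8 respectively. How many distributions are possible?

9

By stars and bars, unrestricted non-negative solutions to x_1+…+x_3 = 11 number C(11+2,2) = 78.
Subtract solutions that violate a single cap (substitute x_i' = x_i − (cap_i+1)): x_1 ≥ 3 gives C(10,2) = 45; x_2 ≥ 5 gives C(8,2) = 28; x_3 ≥ 9 gives C(4,2) = 6. Together 79.
Add back pairs where two caps are both exceeded: 10 + 0 + 0 = 10.
By inclusion–exclusion the count is 78 − 79 + 10 = 9.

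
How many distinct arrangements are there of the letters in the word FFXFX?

10

The 5 letters of FFXFX have repeats: F appearing 3 times and X appearing twice.
So there are 5! / (3!·2!) = 10 distinguishable arrangements.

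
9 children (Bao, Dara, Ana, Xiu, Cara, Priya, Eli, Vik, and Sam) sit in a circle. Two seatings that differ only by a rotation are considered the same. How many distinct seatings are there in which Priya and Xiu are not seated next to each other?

30240

Without the restriction there are (8)! = 40320 seatings.
Those with Priya next to Xiu: fuse the pair into one unit and seat 8 units around a circle — 2·(7)! = 10080.
Subtracting, 40320 − 10080 = 30240.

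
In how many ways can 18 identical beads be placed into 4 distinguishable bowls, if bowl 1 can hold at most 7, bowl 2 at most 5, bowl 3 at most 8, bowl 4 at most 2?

Without the upper bounds there are C(21,3) = 1330 ways to split 18 among 4 bowls.
Subtract solutions that violate a single cap (substitute x_i' = x_i − (cap_i+1)): x_1 ≥ 8 gives C(13,3) = 286; x_2 ≥ 6 gives C(15,3) = 455; x_3 ≥ 9 gives C(12,3) = 220; x_4 ≥ 3 gives C(18,3) = 816. Together 1777.
Add back pairs where two caps are both exceeded: 35 + 4 + 120 + 20 + 220 + 84 = 483.
Subtract triples: 0 + 4 + 0 + 1 = 5.
By inclusion–exclusion the count is 1330 − 1777 + 483 − 5 = 31.

31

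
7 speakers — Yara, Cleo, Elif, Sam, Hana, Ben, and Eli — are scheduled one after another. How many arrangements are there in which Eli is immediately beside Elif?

1440

Glue Eli and Elif into one block (2 internal orders), leaving 6 units to arrange in a row.
So the count is 2·(6)! = 1440.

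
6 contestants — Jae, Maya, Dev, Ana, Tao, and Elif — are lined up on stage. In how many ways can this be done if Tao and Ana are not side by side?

There are 6! = 720 arrangements in all. If Tao and Ana are adjacent, merging them into one block gives 2·(5)! = 240 arrangements.
So 720 − 240 = 480 arrangements keep them apart.

480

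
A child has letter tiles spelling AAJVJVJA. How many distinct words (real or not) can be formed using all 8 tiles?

The 8 letters of AAJVJVJA have repeats: A appearing 3 times, J appearing 3 times, and V appearing twice.
Dividing 8! = 40320 by 3!·3!·2! = 72 for the repeated letters gives 560.

560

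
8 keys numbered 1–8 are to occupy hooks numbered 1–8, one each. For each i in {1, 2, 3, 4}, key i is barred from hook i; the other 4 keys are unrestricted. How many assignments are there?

24024

Let Aᵢ (for 1 ≤ i ≤ 4) be the placements that put key i in its forbidden hook. Any j of these fix j positions, leaving (8−j)! ways to fill the rest, and there are C(4,j) ways to pick which j.
By inclusion–exclusion, the number of valid placements is Σ_{j=0}^{4} (−1)^j C(4,j)·(8−j)!.
Computing: 40320 − 20160 + 4320 − 480 + 24 = 24024.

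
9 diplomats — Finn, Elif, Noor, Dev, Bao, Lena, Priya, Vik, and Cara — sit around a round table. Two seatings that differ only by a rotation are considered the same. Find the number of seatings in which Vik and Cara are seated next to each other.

10080

Glue Vik and Cara into a block (2 internal orders). Seating 8 units around a circle gives (7)! arrangements.
So 2 × (7)! = 2 × 5040 = 10080.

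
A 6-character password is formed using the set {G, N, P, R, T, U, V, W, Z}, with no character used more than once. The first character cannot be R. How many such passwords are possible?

53760

The first character has 9−1 = 8 choices (anything except R).
The remaining 5 characters are filled from the other 8 symbols without repetition: 8 × 7 × 6 × 5 × 4 = 6720.
Total: 8 × 6720 = 53760.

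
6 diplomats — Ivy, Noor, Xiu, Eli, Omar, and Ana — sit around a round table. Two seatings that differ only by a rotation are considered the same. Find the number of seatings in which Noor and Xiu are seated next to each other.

48

Glue Noor and Xiu into a block (2 internal orders). Seating 5 units around a circle gives (4)! arrangements.
So 2 × (4)! = 2 × 24 = 48.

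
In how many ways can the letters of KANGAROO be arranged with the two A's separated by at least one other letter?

Total arrangements of KANGAROO: 8!/(2!·2!) = 10080.
If the two A's are adjacent, glue them into one block, leaving 7 items to arrange: (7)!/(2!) = 2520 ways.
Hence 10080 − 2520 = 7560.

7560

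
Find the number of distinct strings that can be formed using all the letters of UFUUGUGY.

Letter multiplicities in UFUUGUGY: F×1, G×2, U×4, Y×1.
Dividing 8! = 40320 by 4!·2! = 48 for the repeated letters gives 840.

840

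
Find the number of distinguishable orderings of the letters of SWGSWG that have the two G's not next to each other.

There are 6!/(2!·2!·2!) = 90 arrangements of SWGSWG in total.
If the two G's are adjacent, glue them into one block, leaving 5 items to arrange: (5)!/(2!·2!) = 30 ways.
Hence 90 − 30 = 60.

60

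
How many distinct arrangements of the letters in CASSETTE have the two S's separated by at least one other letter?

There are 8!/(2!·2!·2!) = 5040 arrangements of CASSETTE in total.
Arrangements with the S's together: treat SS as one letter, giving (7)!/(2!·2!) = 1260.
Hence 5040 − 1260 = 3780.

3780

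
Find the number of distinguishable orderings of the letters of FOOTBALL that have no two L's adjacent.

7560

There are 8!/(2!·2!) = 10080 arrangements of FOOTBALL in total.
If the two L's are adjacent, glue them into one block, leaving 7 items to arrange: (7)!/(2!) = 2520 ways.
Hence 10080 − 2520 = 7560.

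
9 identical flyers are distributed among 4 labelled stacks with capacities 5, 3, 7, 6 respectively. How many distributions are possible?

130

Ignoring the caps, the number of non-negative solutions to x_1+…+x_4 = 9 is C(12,3) = 220.
Subtract solutions that violate a single cap (substitute x_i' = x_i − (cap_i+1)): x_1 ≥ 6 gives C(6,3) = 20; x_2 ≥ 4 gives C(8,3) = 56; x_3 ≥ 8 gives C(4,3) = 4; x_4 ≥ 7 gives C(5,3) = 10. Together 90.
No two caps can be exceeded simultaneously, so the pair terms are all 0.
By inclusion–exclusion the count is 220 − 90 + 0 = 130.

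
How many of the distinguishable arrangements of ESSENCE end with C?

60

Fix C in the last position and arrange the remaining 6 letters.
Those 6 letters have E appearing 3 times and S appearing twice, giving (6)!/(3!·2!) = 60.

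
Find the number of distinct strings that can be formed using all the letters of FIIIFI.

The 6 letters of FIIIFI have repeats: F appearing twice and I appearing 4 times.
Dividing 6! = 720 by 4!·2! = 48 for the repeated letters gives 15.

15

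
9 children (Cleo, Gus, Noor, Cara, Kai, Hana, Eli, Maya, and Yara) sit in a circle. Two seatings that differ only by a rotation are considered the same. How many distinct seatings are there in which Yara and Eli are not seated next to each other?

30240

Without the restriction there are (8)! = 40320 seatings.
Seatings with Yara beside Eli: treat them as a block with 2 internal orders, giving 2 × (7)! = 10080.
Subtracting, 40320 − 10080 = 30240.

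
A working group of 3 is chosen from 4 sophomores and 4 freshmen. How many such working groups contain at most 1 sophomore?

28

Split by how many sophomores are chosen (0 through 1).
Sum: C(4,0)·C(4,3) + C(4,1)·C(4,2) = 4 + 24 = 28.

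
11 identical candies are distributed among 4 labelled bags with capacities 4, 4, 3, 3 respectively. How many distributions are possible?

By stars and bars, unrestricted non-negative solutions to x_1+…+x_4 = 11 number C(11+3,3) = 364.
Subtract solutions that violate a single cap (substitute x_i' = x_i − (cap_i+1)): x_1 ≥ 5 gives C(9,3) = 84; x_2 ≥ 5 gives C(9,3) = 84; x_3 ≥ 4 gives C(10,3) = 120; x_4 ≥ 4 gives C(10,3) = 120. Together 408.
Add back pairs where two caps are both exceeded: 4 + 10 + 10 + 10 + 10 + 20 = 64.
By inclusion–exclusion the count is 364 − 408 + 64 = 20.

20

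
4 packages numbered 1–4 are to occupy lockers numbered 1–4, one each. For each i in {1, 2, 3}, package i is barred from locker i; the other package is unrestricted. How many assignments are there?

Let Aᵢ (for i ∈ {1, 2, 3}) be the placements that put package i in its forbidden locker. Any j of these fix j positions, leaving (4−j)! ways to fill the rest, and there are C(3,j) ways to pick which j.
By inclusion–exclusion, the number of valid placements is Σ_{j=0}^{3} (−1)^j C(3,j)·(4−j)!.
Computing: 24 − 18 + 6 − 1 = 11.

11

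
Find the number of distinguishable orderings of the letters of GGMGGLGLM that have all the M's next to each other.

168

Treat the 2 copies of M as a single block. The multiset to arrange is then {MM, G, G, G, G, G, L, L}, 8 items in all.
That gives (8)!/(5!·2!) = 168 arrangements.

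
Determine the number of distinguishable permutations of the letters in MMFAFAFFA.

1260

Letter multiplicities in MMFAFAFFA: A×3, F×4, M×2.
So there are 9! / (4!·3!·2!) = 1260 distinguishable arrangements.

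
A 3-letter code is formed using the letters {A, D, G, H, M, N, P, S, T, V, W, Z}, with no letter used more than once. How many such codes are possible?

Choose and order 3 of the 12 symbols: the first letter has 12 options, the next 11, then 10.
12 × 11 × 10 = 1320.

1320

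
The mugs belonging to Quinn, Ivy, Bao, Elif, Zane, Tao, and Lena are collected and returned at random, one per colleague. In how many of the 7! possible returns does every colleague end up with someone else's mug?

1854

This is the derangement count D_7: permutations of 7 items with no fixed point.
By inclusion–exclusion this is Σ_{j=0}^{7} (−1)^j C(7,j)·(7−j)!.
Computing: 5040 − 5040 + 2520 − 840 + 210 − 42 + 7 − 1 = 1854.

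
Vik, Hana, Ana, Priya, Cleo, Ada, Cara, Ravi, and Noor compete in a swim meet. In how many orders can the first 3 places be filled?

There are 9 choices for 1st place, 8 for 2nd, and 7 for 3rd.
That gives 9 × 8 × 7 = 504.

504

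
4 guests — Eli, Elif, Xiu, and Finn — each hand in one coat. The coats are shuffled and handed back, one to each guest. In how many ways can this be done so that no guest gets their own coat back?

This is the derangement count D_4: permutations of 4 items with no fixed point.
By inclusion–exclusion this is Σ_{j=0}^{4} (−1)^j C(4,j)·(4−j)!.
Computing: 24 − 24 + 12 − 4 + 1 = 9.

9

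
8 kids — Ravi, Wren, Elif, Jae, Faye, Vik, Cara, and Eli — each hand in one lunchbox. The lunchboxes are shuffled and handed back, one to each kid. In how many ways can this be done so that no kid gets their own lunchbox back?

Count assignments avoiding every fixed point. For any j of the 8 kids fixed to their own lunchbox, the other 8−j can be arranged in (8−j)! ways.
By inclusion–exclusion this is Σ_{j=0}^{8} (−1)^j C(8,j)·(8−j)!.
Computing: 40320 − 40320 + 20160 − 6720 + 1680 − 336 + 56 − 8 + 1 = 14833.

14833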